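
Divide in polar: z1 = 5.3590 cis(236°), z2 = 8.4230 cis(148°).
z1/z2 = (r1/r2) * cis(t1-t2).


r = 5.3590 / 8.4230 = 0.6362
theta = 236° - 148° = 88° = 88° (mod 360)

0.6362 cis(88°)


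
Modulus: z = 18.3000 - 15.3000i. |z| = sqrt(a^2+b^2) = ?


|z| = sqrt(18.3^2 + (-15.3)^2) = sqrt(334.89 + 234.09) = sqrt(568.98) = 23.8533

|z| = 23.8533


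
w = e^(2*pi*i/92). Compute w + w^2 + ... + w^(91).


With w = e^(2*pi*i/92), all 92 of the 92th roots of unity w^0 = 1, w, ..., w^(91) sum to 0: 1 + w + ... + w^(91) = (1 - w^92)/(1 - w) = 0 since w^92 = 1, w ≠ 1.
Removing the root 1: w + w^2 + ... + w^(91) = 0 - 1 = -1

Sum = -1


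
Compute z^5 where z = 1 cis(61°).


r^5 = 1^5 = 1
n*theta = 5*61° = 305° = 305° (mod 360)
a = 1*cos(305°) = 0.5736
b = 1*sin(305°) = -0.8192

1 cis(305°) = 0.5736 - 0.8192i


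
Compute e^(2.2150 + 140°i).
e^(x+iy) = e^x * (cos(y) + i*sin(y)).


e^2.2150 = 9.1614
cos(140°) = -0.76604
sin(140°) = 0.642788
Real = 9.1614*(-0.76604) = -7.0180
Imag = 9.1614*0.642788 = 5.8888

-7.0180 + 5.8888i


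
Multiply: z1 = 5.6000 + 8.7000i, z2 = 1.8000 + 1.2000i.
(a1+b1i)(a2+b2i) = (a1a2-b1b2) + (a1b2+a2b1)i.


Real = 5.6*1.8 - 8.7*1.2 = 10.08 - 10.44 = -0.36
Imag = 5.6*1.2 + 1.8*8.7 = 6.72 + 15.66 = 22.38

-0.3600 + 22.3800i


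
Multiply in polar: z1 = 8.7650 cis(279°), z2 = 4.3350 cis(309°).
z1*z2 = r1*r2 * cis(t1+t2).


r = 8.7650 * 4.3350 = 37.9963
theta = 279° + 309° = 588° = 228° (mod 360)

37.9963 cis(228°)


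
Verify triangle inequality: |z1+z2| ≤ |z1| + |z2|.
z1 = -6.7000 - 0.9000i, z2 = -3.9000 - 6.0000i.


|z1| = sqrt((-6.7)^2 + (-0.9)^2) = sqrt(45.7) = 6.7602
|z2| = sqrt((-3.9)^2 + (-6)^2) = sqrt(51.21) = 7.1561
z1+z2 = -10.6000 - 6.9000i
|z1+z2| = sqrt(159.97) = 12.6479
|z1|+|z2| = 6.7602 + 7.1561 = 13.9163

|z1+z2| = 12.6479 ≤ |z1|+|z2| = 13.9163 (verified)


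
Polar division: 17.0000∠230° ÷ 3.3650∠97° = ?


r = 17.0000 / 3.3650 = 5.0520
theta = 230° - 97° = 133° = 133° (mod 360)

5.0520 cis(133°)


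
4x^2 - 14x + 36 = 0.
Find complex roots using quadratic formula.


disc = (-14)^2 - 4*4*36 = 196 - 576 = -380
sqrt(|disc|) = sqrt(380) = 19.4936
Real part = 14/(2*4) = 1.7500
Imag part = 19.4936/(2*4) = 2.4367

1.7500 ± 2.4367i


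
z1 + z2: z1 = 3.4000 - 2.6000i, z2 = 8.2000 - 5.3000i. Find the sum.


Real: 3.4 + 8.2 = 11.6
Imag: -2.6 - 5.3 = -7.9

11.6000 - 7.9000i


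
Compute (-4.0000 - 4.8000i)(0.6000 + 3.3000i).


Real = -4*0.6 - (-4.8)*3.3 = -2.4 - (-15.84) = 13.44
Imag = -4*3.3 + 0.6*(-4.8) = -13.2 - (2.88) = -16.08

13.4400 - 16.0800i


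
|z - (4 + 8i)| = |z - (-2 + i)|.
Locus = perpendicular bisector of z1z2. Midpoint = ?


Equal distances means the locus is the perpendicular bisector of z1 and z2.
Midpoint = ((4+(-2))/2, (8+1)/2) = (1.0000, 4.5000)

Perpendicular bisector through (1.0000, 4.5000)


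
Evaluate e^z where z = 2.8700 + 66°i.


e^2.8700 = 17.6370
cos(66°) = 0.406737
sin(66°) = 0.913545
Real = 17.6370*0.406737 = 7.1736
Imag = 17.6370*0.913545 = 16.1122

7.1736 + 16.1122i


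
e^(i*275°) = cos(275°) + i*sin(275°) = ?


cos(275°) = 0.0872
sin(275°) = -0.9962

e^(i*275°) = 0.0872 - 0.9962i


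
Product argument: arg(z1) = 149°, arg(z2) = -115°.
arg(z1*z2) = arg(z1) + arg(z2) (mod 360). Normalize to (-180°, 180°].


arg(z1*z2) = 149° - 115° = 34°
Normalized to (-180°, 180°]: 34°

34°


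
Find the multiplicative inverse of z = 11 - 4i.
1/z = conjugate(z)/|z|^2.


|z|^2 = 121+16 = 137
1/z = (11 + 4i)/137

1/z = 0.0803 + 0.0292i


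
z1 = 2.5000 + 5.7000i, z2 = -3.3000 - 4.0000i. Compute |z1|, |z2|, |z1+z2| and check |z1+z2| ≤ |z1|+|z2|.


|z1| = sqrt(2.5^2 + 5.7^2) = sqrt(38.74) = 6.2241
|z2| = sqrt((-3.3)^2 + (-4)^2) = sqrt(26.89) = 5.1856
z1+z2 = -0.8000 + 1.7000i
|z1+z2| = sqrt(3.53) = 1.8788
|z1|+|z2| = 6.2241 + 5.1856 = 11.4097

|z1+z2| = 1.8788 ≤ |z1|+|z2| = 11.4097 (verified)


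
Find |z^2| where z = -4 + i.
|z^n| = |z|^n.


|z| = sqrt(16+1) = sqrt(17) = 4.1231
|z^2| = |z|^2 = (sqrt(17))^2 = 17

|z^2| = 17


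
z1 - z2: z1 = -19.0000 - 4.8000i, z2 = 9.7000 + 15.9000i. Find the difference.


Real: -19 - 9.7 = -28.7
Imag: -4.8 - 15.9 = -20.7

-28.7000 - 20.7000i


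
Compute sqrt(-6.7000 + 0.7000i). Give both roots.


|z| = sqrt(44.89+0.49) = 6.7365
sqrt((|z|+a)/2) = sqrt((6.7365+(-6.7))/2) = sqrt(0.0182) = 0.1350
sqrt((|z|-a)/2) = sqrt((6.7365-(-6.7))/2) = sqrt(6.7182) = 2.5920

±(0.1350 + 2.5920i) i.e. 0.1350 + 2.5920i and -0.1350 - 2.5920i


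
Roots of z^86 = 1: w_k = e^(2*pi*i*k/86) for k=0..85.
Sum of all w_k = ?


The sum of all 86th roots of unity is 0.
Geometric series: (1 - w^86)/(1 - w) = (1-1)/(1-w) = 0 since w^86 = 1, w ≠ 1.
Alternatively: coefficient of z^85 in z^86 - 1 is 0.

0


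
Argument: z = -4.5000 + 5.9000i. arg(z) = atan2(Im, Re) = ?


Re = -4.5, Im = 5.9
arg = atan2(5.9, -4.5) = 127.3332 degrees

arg(z) = 127.3332 degrees


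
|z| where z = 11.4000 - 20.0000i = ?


|z| = sqrt(11.4^2 + (-20)^2) = sqrt(129.96 + 400) = sqrt(529.96) = 23.0209

|z| = 23.0209


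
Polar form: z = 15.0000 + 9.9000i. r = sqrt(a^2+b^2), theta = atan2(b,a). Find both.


r = sqrt(225+98.01) = sqrt(323.01) = 17.9725
theta = atan2(9.9, 15) = 33.4248 degrees

r = 17.9725, theta = 33.4248 degrees


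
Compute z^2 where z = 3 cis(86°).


r^2 = 3^2 = 9
n*theta = 2*86° = 172° = 172° (mod 360)
a = 9*cos(172°) = -8.9124
b = 9*sin(172°) = 1.2526

9 cis(172°) = -8.9124 + 1.2526i


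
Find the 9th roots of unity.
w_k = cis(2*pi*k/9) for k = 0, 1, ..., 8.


The 9th roots of unity are cis(360k/9°) for k=0..8
Angle step = 360/9 = 40°
Primitive root: cis(40°)
Primitive root = 0.7660 + 0.6428i

9 roots at angles: 0°, 40°, 80°, 120°, 160°, 200°, 240°, 280°, 320°


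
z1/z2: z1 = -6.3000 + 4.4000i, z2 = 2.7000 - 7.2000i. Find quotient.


Conjugate of z2 = 2.7000 + 7.2000i
Numerator: (-6.3000 + 4.4000i)(2.7000 + 7.2000i) = -48.6900 - 33.4800i
Denominator: 2.7^2 + (-7.2)^2 = 59.13
Result = (-48.6900 - 33.4800i)/59.13

-0.8234 - 0.5662i


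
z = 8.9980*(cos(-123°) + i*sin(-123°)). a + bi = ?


a = 8.9980*cos(-123°) = 8.9980*(-0.54464) = -4.9007
b = 8.9980*sin(-123°) = 8.9980*(-0.83867) = -7.5464

-4.9007 - 7.5464i


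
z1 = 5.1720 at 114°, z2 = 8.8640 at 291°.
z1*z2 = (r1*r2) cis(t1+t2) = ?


r = 5.1720 * 8.8640 = 45.8446
theta = 114° + 291° = 405° = 45° (mod 360)

45.8446 cis(45°)


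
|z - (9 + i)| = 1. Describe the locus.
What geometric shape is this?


|z - z0| = r is a circle with center z0 and radius r.
Center = (9, 1), radius = 1

Circle with center (9, 1) and radius 1


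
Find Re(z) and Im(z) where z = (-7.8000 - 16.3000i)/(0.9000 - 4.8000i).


Multiply by conjugate: (-7.8000 - 16.3000i)(0.9000 + 4.8000i) / (0.9^2 + (-4.8)^2)
Numerator real = -7.8*0.9 - (16.3)*(-4.8) = 71.22
Numerator imag = -16.3*0.9 - (-7.8)*(-4.8) = -52.11
Denominator = 23.85
Re(z) = 71.22/23.85 = 2.9862
Im(z) = -52.11/23.85 = -2.1849

Re(z) = 2.9862, Im(z) = -2.1849


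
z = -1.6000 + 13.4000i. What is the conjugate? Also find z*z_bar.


z_bar = -1.6000 - 13.4000i
z*z_bar = (-1.6)^2 + 13.4^2 = 2.56 + 179.56 = 182.12

z_bar = -1.6000 - 13.4000i, z*z_bar = 182.12


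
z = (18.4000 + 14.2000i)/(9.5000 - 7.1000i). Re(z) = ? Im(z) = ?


Multiply by conjugate: (18.4000 + 14.2000i)(9.5000 + 7.1000i) / (9.5^2 + (-7.1)^2)
Numerator real = 18.4*9.5 + 14.2*(-7.1) = 73.98
Numerator imag = 14.2*9.5 - 18.4*(-7.1) = 265.54
Denominator = 140.66
Re(z) = 73.98/140.66 = 0.5259
Im(z) = 265.54/140.66 = 1.8878

Re(z) = 0.5259, Im(z) = 1.8878


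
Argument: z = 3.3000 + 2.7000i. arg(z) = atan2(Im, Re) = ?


Re = 3.3, Im = 2.7
arg = atan2(2.7, 3.3) = 39.2894 degrees

arg(z) = 39.2894 degrees


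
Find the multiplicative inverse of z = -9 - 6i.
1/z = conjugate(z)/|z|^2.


|z|^2 = 81+36 = 117
1/z = (-9 + 6i)/117

1/z = -0.0769 + 0.0513i


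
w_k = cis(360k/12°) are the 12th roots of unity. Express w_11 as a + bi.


Angle = 360*11/12 = 330°
a = cos(330°) = 0.8660
b = sin(330°) = -0.5000

0.8660 - 0.5000i


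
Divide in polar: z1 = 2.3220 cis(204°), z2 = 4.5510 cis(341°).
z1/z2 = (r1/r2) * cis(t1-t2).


r = 2.3220 / 4.5510 = 0.5102
theta = 204° - 341° = -137° = 223° (mod 360)

0.5102 cis(223°)


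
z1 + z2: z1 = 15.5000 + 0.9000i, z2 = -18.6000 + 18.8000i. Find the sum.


Real: 15.5 - 18.6 = -3.1
Imag: 0.9 + 18.8 = 19.7

-3.1000 + 19.7000i


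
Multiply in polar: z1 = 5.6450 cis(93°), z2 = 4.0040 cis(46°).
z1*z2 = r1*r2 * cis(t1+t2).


r = 5.6450 * 4.0040 = 22.6026
theta = 93° + 46° = 139° = 139° (mod 360)

22.6026 cis(139°)


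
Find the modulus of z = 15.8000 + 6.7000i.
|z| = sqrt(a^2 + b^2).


|z| = sqrt(15.8^2 + 6.7^2) = sqrt(249.64 + 44.89) = sqrt(294.53) = 17.1619

|z| = 17.1619


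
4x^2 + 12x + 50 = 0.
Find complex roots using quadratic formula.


disc = 12^2 - 4*4*50 = 144 - 800 = -656
sqrt(|disc|) = sqrt(656) = 25.6125
Real part = -12/(2*4) = -1.5000
Imag part = 25.6125/(2*4) = 3.2016

-1.5000 ± 3.2016i


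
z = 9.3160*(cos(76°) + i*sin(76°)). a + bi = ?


a = 9.3160*cos(76°) = 9.3160*0.24192 = 2.2537
b = 9.3160*sin(76°) = 9.3160*0.9703 = 9.0393

2.2537 + 9.0393i


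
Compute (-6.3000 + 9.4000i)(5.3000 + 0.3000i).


Real = -6.3*5.3 - 9.4*0.3 = -33.39 - 2.82 = -36.21
Imag = -6.3*0.3 + 5.3*9.4 = -1.89 + 49.82 = 47.93

-36.2100 + 47.9300i


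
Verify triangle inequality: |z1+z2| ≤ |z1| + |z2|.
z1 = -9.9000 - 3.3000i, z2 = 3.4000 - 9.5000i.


|z1| = sqrt((-9.9)^2 + (-3.3)^2) = sqrt(108.9) = 10.4355
|z2| = sqrt(3.4^2 + (-9.5)^2) = sqrt(101.81) = 10.0901
z1+z2 = -6.5000 - 12.8000i
|z1+z2| = sqrt(206.09) = 14.3558
|z1|+|z2| = 10.4355 + 10.0901 = 20.5256

|z1+z2| = 14.3558 ≤ |z1|+|z2| = 20.5256 (verified)


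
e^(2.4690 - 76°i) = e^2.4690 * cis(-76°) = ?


e^2.4690 = 11.81063
cos(-76°) = 0.241922
sin(-76°) = -0.970296
Real = 11.81063*0.241922 = 2.8573
Imag = 11.81063*(-0.970296) = -11.4598

2.8573 - 11.4598i


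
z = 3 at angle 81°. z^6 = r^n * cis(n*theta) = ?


r^6 = 3^6 = 729
n*theta = 6*81° = 486° = 126° (mod 360)
a = 729*cos(126°) = -428.4954
b = 729*sin(126°) = 589.7734

729 cis(126°) = -428.4954 + 589.7734i


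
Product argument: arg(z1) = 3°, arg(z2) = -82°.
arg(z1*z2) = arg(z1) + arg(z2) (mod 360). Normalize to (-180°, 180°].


arg(z1*z2) = 3° - 82° = -79°
Normalized to (-180°, 180°]: -79°

-79°


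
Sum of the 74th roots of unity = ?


The sum of all 74th roots of unity is 0.
Geometric series: (1 - w^74)/(1 - w) = (1-1)/(1-w) = 0 since w^74 = 1, w ≠ 1.
Alternatively: coefficient of z^73 in z^74 - 1 is 0.

0


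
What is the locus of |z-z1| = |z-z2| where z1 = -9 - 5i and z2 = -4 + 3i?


Equal distances means the locus is the perpendicular bisector of z1 and z2.
Midpoint = ((-9+(-4))/2, (-5+3)/2) = (-6.5000, -1.0000)

Perpendicular bisector through (-6.5000, -1.0000)


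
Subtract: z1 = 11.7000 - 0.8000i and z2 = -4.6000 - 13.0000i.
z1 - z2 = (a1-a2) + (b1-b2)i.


Real: 11.7 + 4.6 = 16.3
Imag: -0.8 + 13 = 12.2

16.3000 + 12.2000i


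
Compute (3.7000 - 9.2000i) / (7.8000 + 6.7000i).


Conjugate of z2 = 7.8000 - 6.7000i
Numerator: (3.7000 - 9.2000i)(7.8000 - 6.7000i) = -32.7800 - 96.5500i
Denominator: 7.8^2 + 6.7^2 = 105.73
Result = (-32.7800 - 96.5500i)/105.73

-0.3100 - 0.9132i


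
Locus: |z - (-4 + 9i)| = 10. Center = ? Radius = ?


|z - z0| = r is a circle with center z0 and radius r.
Center = (-4, 9), radius = 10

Circle with center (-4, 9) and radius 10


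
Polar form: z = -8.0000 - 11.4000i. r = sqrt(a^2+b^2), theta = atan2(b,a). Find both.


r = sqrt(64+129.96) = sqrt(193.96) = 13.9270
theta = atan2(-11.4, -8) = -125.0594 degrees

r = 13.9270, theta = -125.0594 degrees


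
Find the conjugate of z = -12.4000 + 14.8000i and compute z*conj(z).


z_bar = -12.4000 - 14.8000i
z*z_bar = (-12.4)^2 + 14.8^2 = 153.76 + 219.04 = 372.8

z_bar = -12.4000 - 14.8000i, z*z_bar = 372.8


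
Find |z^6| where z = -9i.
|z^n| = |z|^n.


|z| = sqrt(0+81) = sqrt(81) = 9
|z^6| = |z|^6 = 9^6 = 531441

|z^6| = 531441


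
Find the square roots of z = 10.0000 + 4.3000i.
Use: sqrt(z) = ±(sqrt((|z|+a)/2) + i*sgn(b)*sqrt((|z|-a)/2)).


|z| = sqrt(100+18.49) = 10.8853
sqrt((|z|+a)/2) = sqrt((10.8853+10)/2) = sqrt(10.4427) = 3.2315
sqrt((|z|-a)/2) = sqrt((10.8853-10)/2) = sqrt(0.4427) = 0.6653

±(3.2315 + 0.6653i) i.e. 3.2315 + 0.6653i and -3.2315 - 0.6653i


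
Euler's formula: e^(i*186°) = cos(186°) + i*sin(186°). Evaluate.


cos(186°) = -0.9945
sin(186°) = -0.1045

e^(i*186°) = -0.9945 - 0.1045i


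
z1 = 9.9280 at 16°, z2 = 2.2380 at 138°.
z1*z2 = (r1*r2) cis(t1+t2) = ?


r = 9.9280 * 2.2380 = 22.2189
theta = 16° + 138° = 154° = 154° (mod 360)

22.2189 cis(154°)


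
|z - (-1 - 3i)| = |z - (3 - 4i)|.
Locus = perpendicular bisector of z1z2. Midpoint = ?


Equal distances means the locus is the perpendicular bisector of z1 and z2.
Midpoint = ((-1+3)/2, (-3+(-4))/2) = (1.0000, -3.5000)

Perpendicular bisector through (1.0000, -3.5000)


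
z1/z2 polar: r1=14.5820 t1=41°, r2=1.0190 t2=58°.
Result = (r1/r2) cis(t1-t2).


r = 14.5820 / 1.0190 = 14.3101
theta = 41° - 58° = -17° = 343° (mod 360)

14.3101 cis(343°)


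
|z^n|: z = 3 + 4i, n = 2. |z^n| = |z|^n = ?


|z| = sqrt(9+16) = sqrt(25) = 5
|z^2| = |z|^2 = 5^2 = 25

|z^2| = 25


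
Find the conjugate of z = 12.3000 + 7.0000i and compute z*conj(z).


z_bar = 12.3000 - 7.0000i
z*z_bar = 12.3^2 + 7^2 = 151.29 + 49 = 200.29

z_bar = 12.3000 - 7.0000i, z*z_bar = 200.29


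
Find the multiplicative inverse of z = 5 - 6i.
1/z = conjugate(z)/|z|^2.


|z|^2 = 25+36 = 61
1/z = (5 + 6i)/61

1/z = 0.0820 + 0.0984i


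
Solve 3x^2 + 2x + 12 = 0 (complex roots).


disc = 2^2 - 4*3*12 = 4 - 144 = -140
sqrt(|disc|) = sqrt(140) = 11.8322
Real part = -2/(2*3) = -0.3333
Imag part = 11.8322/(2*3) = 1.9720

-0.3333 ± 1.9720i


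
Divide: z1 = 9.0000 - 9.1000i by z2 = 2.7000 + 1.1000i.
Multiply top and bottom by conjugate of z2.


Conjugate of z2 = 2.7000 - 1.1000i
Numerator: (9.0000 - 9.1000i)(2.7000 - 1.1000i) = 14.2900 - 34.4700i
Denominator: 2.7^2 + 1.1^2 = 8.5
Result = (14.2900 - 34.4700i)/8.5

1.6812 - 4.0553i


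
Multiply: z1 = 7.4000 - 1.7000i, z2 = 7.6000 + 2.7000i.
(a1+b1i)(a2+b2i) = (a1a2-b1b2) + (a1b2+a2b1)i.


Real = 7.4*7.6 - (-1.7)*2.7 = 56.24 - (-4.59) = 60.83
Imag = 7.4*2.7 + 7.6*(-1.7) = 19.98 - (12.92) = 7.06

60.8300 + 7.0600i


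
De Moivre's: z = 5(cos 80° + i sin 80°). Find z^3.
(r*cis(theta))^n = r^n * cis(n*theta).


r^3 = 5^3 = 125
n*theta = 3*80° = 240° = 240° (mod 360)
a = 125*cos(240°) = -62.5000
b = 125*sin(240°) = -108.2532

125 cis(240°) = -62.5000 - 108.2532i


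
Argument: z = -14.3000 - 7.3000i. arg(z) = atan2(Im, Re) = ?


Re = -14.3, Im = -7.3
arg = atan2(-7.3, -14.3) = -152.9562 degrees

arg(z) = -152.9562 degrees


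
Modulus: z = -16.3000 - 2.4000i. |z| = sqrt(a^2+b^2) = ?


|z| = sqrt((-16.3)^2 + (-2.4)^2) = sqrt(265.69 + 5.76) = sqrt(271.45) = 16.4757

|z| = 16.4757


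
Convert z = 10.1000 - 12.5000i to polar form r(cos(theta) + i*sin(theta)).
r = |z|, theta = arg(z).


r = sqrt(102.01+156.25) = sqrt(258.26) = 16.0705
theta = atan2(-12.5, 10.1) = -51.0618 degrees

r = 16.0705, theta = -51.0618 degrees


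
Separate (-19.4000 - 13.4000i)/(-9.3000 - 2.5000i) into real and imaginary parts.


Multiply by conjugate: (-19.4000 - 13.4000i)(-9.3000 + 2.5000i) / ((-9.3)^2 + (-2.5)^2)
Numerator real = -19.4*(-9.3) - (13.4)*(-2.5) = 213.92
Numerator imag = -13.4*(-9.3) - (-19.4)*(-2.5) = 76.12
Denominator = 92.74
Re(z) = 213.92/92.74 = 2.3067
Im(z) = 76.12/92.74 = 0.8208

Re(z) = 2.3067, Im(z) = 0.8208


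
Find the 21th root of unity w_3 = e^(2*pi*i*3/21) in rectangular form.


Angle = 360*3/21 = 51.4286°
a = cos(51.4286°) = 0.6235
b = sin(51.4286°) = 0.7818

0.6235 + 0.7818i


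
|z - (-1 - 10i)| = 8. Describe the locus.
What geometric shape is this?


|z - z0| = r is a circle with center z0 and radius r.
Center = (-1, -10), radius = 8

Circle with center (-1, -10) and radius 8


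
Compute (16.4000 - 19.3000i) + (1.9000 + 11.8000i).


Real: 16.4 + 1.9 = 18.3
Imag: -19.3 + 11.8 = -7.5

18.3000 - 7.5000i


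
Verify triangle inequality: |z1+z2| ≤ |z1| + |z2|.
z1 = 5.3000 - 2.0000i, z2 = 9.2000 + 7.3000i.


|z1| = sqrt(5.3^2 + (-2)^2) = sqrt(32.09) = 5.6648
|z2| = sqrt(9.2^2 + 7.3^2) = sqrt(137.93) = 11.7444
z1+z2 = 14.5000 + 5.3000i
|z1+z2| = sqrt(238.34) = 15.4383
|z1|+|z2| = 5.6648 + 11.7444 = 17.4092

|z1+z2| = 15.4383 ≤ |z1|+|z2| = 17.4092 (verified)


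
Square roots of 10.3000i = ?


|z| = sqrt(0+106.09) = 10.3000
sqrt((|z|+a)/2) = sqrt((10.3000+0)/2) = sqrt(5.1500) = 2.2694
sqrt((|z|-a)/2) = sqrt((10.3000-0)/2) = sqrt(5.1500) = 2.2694

±(2.2694 + 2.2694i) i.e. 2.2694 + 2.2694i and -2.2694 - 2.2694i


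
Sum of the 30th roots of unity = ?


The sum of all 30th roots of unity is 0.
Geometric series: (1 - w^30)/(1 - w) = (1-1)/(1-w) = 0 since w^30 = 1, w ≠ 1.
Alternatively: coefficient of z^29 in z^30 - 1 is 0.

0


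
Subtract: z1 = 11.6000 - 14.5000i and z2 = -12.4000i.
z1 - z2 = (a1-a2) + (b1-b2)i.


Real: 11.6 - 0 = 11.6
Imag: -14.5 + 12.4 = -2.1

11.6000 - 2.1000i


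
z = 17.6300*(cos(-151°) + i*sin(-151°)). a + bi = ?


a = 17.6300*cos(-151°) = 17.6300*(-0.8746197) = -15.4195
b = 17.6300*sin(-151°) = 17.6300*(-0.48481) = -8.5472

-15.4195 - 8.5472i


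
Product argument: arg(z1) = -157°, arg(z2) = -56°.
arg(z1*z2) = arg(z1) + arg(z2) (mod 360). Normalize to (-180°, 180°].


arg(z1*z2) = -157° - 56° = -213°
Normalized to (-180°, 180°]: 147°

147°


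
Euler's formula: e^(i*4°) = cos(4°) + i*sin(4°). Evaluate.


cos(4°) = 0.9976
sin(4°) = 0.0698

e^(i*4°) = 0.9976 + 0.0698i


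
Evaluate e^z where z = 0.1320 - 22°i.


e^0.1320 = 1.1411
cos(-22°) = 0.9272
sin(-22°) = -0.3746
Real = 1.1411*0.9272 = 1.0580
Imag = 1.1411*(-0.3746) = -0.4275

1.0580 - 0.4275i


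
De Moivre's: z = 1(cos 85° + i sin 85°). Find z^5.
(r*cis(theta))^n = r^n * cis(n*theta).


r^5 = 1^5 = 1
n*theta = 5*85° = 425° = 65° (mod 360)
a = 1*cos(65°) = 0.4226
b = 1*sin(65°) = 0.9063

1 cis(65°) = 0.4226 + 0.9063i


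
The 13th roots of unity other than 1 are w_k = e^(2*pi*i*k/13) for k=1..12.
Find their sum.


With w = e^(2*pi*i/13), all 13 of the 13th roots of unity w^0 = 1, w, ..., w^(12) sum to 0: 1 + w + ... + w^(12) = (1 - w^13)/(1 - w) = 0 since w^13 = 1, w ≠ 1.
Removing the root 1: w + w^2 + ... + w^(12) = 0 - 1 = -1

Sum = -1


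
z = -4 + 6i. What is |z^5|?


|z| = sqrt(16+36) = sqrt(52) = 7.2111
|z^5| = |z|^5 = (sqrt(52))^5 = 52^2 * sqrt(52) = 2704*sqrt(52)

|z^5| = 2704*sqrt(52) ≈ 19498.8213


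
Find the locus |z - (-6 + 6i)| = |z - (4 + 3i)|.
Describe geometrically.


Equal distances means the locus is the perpendicular bisector of z1 and z2.
Midpoint = ((-6+4)/2, (6+3)/2) = (-1.0000, 4.5000)

Perpendicular bisector through (-1.0000, 4.5000)


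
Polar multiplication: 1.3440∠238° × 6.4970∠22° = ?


r = 1.3440 * 6.4970 = 8.7320
theta = 238° + 22° = 260° = 260° (mod 360)

8.7320 cis(260°)


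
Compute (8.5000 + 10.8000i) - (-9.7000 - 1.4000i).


Real: 8.5 + 9.7 = 18.2
Imag: 10.8 + 1.4 = 12.2

18.2000 + 12.2000i


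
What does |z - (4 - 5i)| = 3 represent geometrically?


|z - z0| = r is a circle with center z0 and radius r.
Center = (4, -5), radius = 3

Circle with center (4, -5) and radius 3


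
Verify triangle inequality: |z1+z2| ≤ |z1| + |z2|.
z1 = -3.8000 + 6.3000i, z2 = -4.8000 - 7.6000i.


|z1| = sqrt((-3.8)^2 + 6.3^2) = sqrt(54.13) = 7.3573
|z2| = sqrt((-4.8)^2 + (-7.6)^2) = sqrt(80.8) = 8.9889
z1+z2 = -8.6000 - 1.3000i
|z1+z2| = sqrt(75.65) = 8.6977
|z1|+|z2| = 7.3573 + 8.9889 = 16.3462

|z1+z2| = 8.6977 ≤ |z1|+|z2| = 16.3462 (verified)


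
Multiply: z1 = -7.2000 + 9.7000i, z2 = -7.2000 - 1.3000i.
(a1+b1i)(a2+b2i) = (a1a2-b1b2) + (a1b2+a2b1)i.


Real = -7.2*(-7.2) - 9.7*(-1.3) = 51.84 - (-12.61) = 64.45
Imag = -7.2*(-1.3) - (7.2)*9.7 = 9.36 - (69.84) = -60.48

64.4500 - 60.4800i


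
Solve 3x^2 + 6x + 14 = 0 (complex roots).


disc = 6^2 - 4*3*14 = 36 - 168 = -132
sqrt(|disc|) = sqrt(132) = 11.4891
Real part = -6/(2*3) = -1.0000
Imag part = 11.4891/(2*3) = 1.9149

-1.0000 ± 1.9149i


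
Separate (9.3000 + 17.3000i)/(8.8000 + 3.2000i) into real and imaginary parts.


Multiply by conjugate: (9.3000 + 17.3000i)(8.8000 - 3.2000i) / (8.8^2 + 3.2^2)
Numerator real = 9.3*8.8 + 17.3*3.2 = 137.2
Numerator imag = 17.3*8.8 - 9.3*3.2 = 122.48
Denominator = 87.68
Re(z) = 137.2/87.68 = 1.5648
Im(z) = 122.48/87.68 = 1.3969

Re(z) = 1.5648, Im(z) = 1.3969


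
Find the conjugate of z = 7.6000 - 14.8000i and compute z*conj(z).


z_bar = 7.6000 + 14.8000i
z*z_bar = 7.6^2 + (-14.8)^2 = 57.76 + 219.04 = 276.8

z_bar = 7.6000 + 14.8000i, z*z_bar = 276.8


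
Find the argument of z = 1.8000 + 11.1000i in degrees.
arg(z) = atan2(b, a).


Re = 1.8, Im = 11.1
arg = atan2(11.1, 1.8) = 80.7890 degrees

arg(z) = 80.7890 degrees


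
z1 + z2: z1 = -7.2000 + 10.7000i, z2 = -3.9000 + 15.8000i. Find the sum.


Real: -7.2 - 3.9 = -11.1
Imag: 10.7 + 15.8 = 26.5

-11.1000 + 26.5000i


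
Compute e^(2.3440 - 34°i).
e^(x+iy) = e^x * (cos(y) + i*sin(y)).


e^2.3440 = 10.4228
cos(-34°) = 0.82904
sin(-34°) = -0.5592
Real = 10.4228*0.82904 = 8.6409
Imag = 10.4228*(-0.5592) = -5.8284

8.6409 - 5.8284i


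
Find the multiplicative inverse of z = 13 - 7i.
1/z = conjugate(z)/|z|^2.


|z|^2 = 169+49 = 218
1/z = (13 + 7i)/218

1/z = 0.0596 + 0.0321i


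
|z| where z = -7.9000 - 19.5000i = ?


|z| = sqrt((-7.9)^2 + (-19.5)^2) = sqrt(62.41 + 380.25) = sqrt(442.66) = 21.0395

|z| = 21.0395


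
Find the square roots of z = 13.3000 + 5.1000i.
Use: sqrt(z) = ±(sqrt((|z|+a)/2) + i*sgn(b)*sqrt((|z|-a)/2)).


|z| = sqrt(176.89+26.01) = 14.2443
sqrt((|z|+a)/2) = sqrt((14.2443+13.3)/2) = sqrt(13.7721) = 3.7111
sqrt((|z|-a)/2) = sqrt((14.2443-13.3)/2) = sqrt(0.4721) = 0.6871

±(3.7111 + 0.6871i) i.e. 3.7111 + 0.6871i and -3.7111 - 0.6871i


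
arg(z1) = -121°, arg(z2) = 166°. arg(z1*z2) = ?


arg(z1*z2) = -121° + 166° = 45°
Normalized to (-180°, 180°]: 45°

45°


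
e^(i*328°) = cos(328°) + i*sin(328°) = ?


cos(328°) = 0.8480
sin(328°) = -0.5299

e^(i*328°) = 0.8480 - 0.5299i


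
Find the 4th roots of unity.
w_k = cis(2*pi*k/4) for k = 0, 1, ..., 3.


The 4th roots of unity are cis(360k/4°) for k=0..3
Angle step = 360/4 = 90°
Primitive root: cis(90°)
Primitive root = 0 + 1.0000i

4 roots at angles: 0°, 90°, 180°, 270°


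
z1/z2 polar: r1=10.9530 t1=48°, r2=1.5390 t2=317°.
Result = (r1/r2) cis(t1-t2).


r = 10.9530 / 1.5390 = 7.1170
theta = 48° - 317° = -269° = 91° (mod 360)

7.1170 cis(91°)


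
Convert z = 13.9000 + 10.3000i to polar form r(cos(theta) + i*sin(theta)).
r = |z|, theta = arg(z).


r = sqrt(193.21+106.09) = sqrt(299.3) = 17.3003
theta = atan2(10.3, 13.9) = 36.5387 degrees

r = 17.3003, theta = 36.5387 degrees


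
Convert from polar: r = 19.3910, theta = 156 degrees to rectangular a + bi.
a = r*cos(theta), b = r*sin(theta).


a = 19.3910*cos(156°) = 19.3910*(-0.91355) = -17.7146
b = 19.3910*sin(156°) = 19.3910*0.406737 = 7.8870

-17.7146 + 7.8870i


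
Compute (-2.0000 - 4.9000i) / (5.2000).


Conjugate of z2 = 5.2000
Numerator: (-2.0000 - 4.9000i)(5.2000) = -10.4000 - 25.4800i
Denominator: 5.2^2 + 0^2 = 27.04
Result = (-10.4000 - 25.4800i)/27.04

-0.3846 - 0.9423i


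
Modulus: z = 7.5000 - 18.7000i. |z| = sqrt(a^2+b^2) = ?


|z| = sqrt(7.5^2 + (-18.7)^2) = sqrt(56.25 + 349.69) = sqrt(405.94) = 20.1480

|z| = 20.1480


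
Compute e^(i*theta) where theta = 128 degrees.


cos(128°) = -0.6157
sin(128°) = 0.7880

e^(i*128°) = -0.6157 + 0.7880i


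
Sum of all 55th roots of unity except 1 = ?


With w = e^(2*pi*i/55), all 55 of the 55th roots of unity w^0 = 1, w, ..., w^(54) sum to 0: 1 + w + ... + w^(54) = (1 - w^55)/(1 - w) = 0 since w^55 = 1, w ≠ 1.
Removing the root 1: w + w^2 + ... + w^(54) = 0 - 1 = -1

Sum = -1


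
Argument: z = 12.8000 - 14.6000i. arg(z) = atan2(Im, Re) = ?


Re = 12.8, Im = -14.6
arg = atan2(-14.6, 12.8) = -48.7586 degrees

arg(z) = -48.7586 degrees


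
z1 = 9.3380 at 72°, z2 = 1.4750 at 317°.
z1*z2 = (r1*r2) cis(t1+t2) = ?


r = 9.3380 * 1.4750 = 13.7736
theta = 72° + 317° = 389° = 29° (mod 360)

13.7736 cis(29°)


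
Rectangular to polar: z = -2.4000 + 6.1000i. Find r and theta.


r = sqrt(5.76+37.21) = sqrt(42.97) = 6.5552
theta = atan2(6.1, -2.4) = 111.4768 degrees

r = 6.5552, theta = 111.4768 degrees


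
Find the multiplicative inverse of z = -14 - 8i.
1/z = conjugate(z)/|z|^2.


|z|^2 = 196+64 = 260
1/z = (-14 + 8i)/260

1/z = -0.0538 + 0.0308i


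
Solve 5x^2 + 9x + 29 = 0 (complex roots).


disc = 9^2 - 4*5*29 = 81 - 580 = -499
sqrt(|disc|) = sqrt(499) = 22.3383
Real part = -9/(2*5) = -0.9000
Imag part = 22.3383/(2*5) = 2.2338

-0.9000 ± 2.2338i


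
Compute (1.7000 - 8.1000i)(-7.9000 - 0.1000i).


Real = 1.7*(-7.9) - (-8.1)*(-0.1) = -13.43 - 0.81 = -14.24
Imag = 1.7*(-0.1) - (7.9)*(-8.1) = -0.17 + 63.99 = 63.82

-14.2400 + 63.8200i


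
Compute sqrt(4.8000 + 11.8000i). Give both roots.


|z| = sqrt(23.04+139.24) = 12.7389
sqrt((|z|+a)/2) = sqrt((12.7389+4.8)/2) = sqrt(8.7695) = 2.9613
sqrt((|z|-a)/2) = sqrt((12.7389-4.8)/2) = sqrt(3.9695) = 1.9923

±(2.9613 + 1.9923i) i.e. 2.9613 + 1.9923i and -2.9613 - 1.9923i


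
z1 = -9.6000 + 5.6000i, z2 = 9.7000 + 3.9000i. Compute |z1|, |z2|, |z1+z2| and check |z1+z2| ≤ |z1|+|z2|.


|z1| = sqrt((-9.6)^2 + 5.6^2) = sqrt(123.52) = 11.1140
|z2| = sqrt(9.7^2 + 3.9^2) = sqrt(109.3) = 10.4547
z1+z2 = 0.1000 + 9.5000i
|z1+z2| = sqrt(90.26) = 9.5005
|z1|+|z2| = 11.1140 + 10.4547 = 21.5687

|z1+z2| = 9.5005 ≤ |z1|+|z2| = 21.5687 (verified)


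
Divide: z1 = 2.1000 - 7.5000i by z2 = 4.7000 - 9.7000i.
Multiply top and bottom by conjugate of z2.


Conjugate of z2 = 4.7000 + 9.7000i
Numerator: (2.1000 - 7.5000i)(4.7000 + 9.7000i) = 82.6200 - 14.8800i
Denominator: 4.7^2 + (-9.7)^2 = 116.18
Result = (82.6200 - 14.8800i)/116.18

0.7111 - 0.1281i


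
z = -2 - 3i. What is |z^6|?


|z| = sqrt(4+9) = sqrt(13) = 3.6056
|z^6| = |z|^6 = (sqrt(13))^6 = 13^3 = 2197

|z^6| = 2197


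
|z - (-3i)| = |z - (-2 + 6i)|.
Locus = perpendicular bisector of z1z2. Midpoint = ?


Equal distances means the locus is the perpendicular bisector of z1 and z2.
Midpoint = ((0+(-2))/2, (-3+6)/2) = (-1.0000, 1.5000)

Perpendicular bisector through (-1.0000, 1.5000)


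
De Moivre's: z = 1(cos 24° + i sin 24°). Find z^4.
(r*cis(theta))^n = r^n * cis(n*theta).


r^4 = 1^4 = 1
n*theta = 4*24° = 96° = 96° (mod 360)
a = 1*cos(96°) = -0.1045
b = 1*sin(96°) = 0.9945

1 cis(96°) = -0.1045 + 0.9945i


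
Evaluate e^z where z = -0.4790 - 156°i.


e^-0.4790 = 0.6194
cos(-156°) = -0.91355
sin(-156°) = -0.4067
Real = 0.6194*(-0.91355) = -0.5659
Imag = 0.6194*(-0.4067) = -0.2519

-0.5659 - 0.2519i


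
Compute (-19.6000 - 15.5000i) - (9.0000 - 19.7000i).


Real: -19.6 - 9 = -28.6
Imag: -15.5 + 19.7 = 4.2

-28.6000 + 4.2000i


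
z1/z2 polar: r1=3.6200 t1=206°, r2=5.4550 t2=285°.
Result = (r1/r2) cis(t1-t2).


r = 3.6200 / 5.4550 = 0.6636
theta = 206° - 285° = -79° = 281° (mod 360)

0.6636 cis(281°)


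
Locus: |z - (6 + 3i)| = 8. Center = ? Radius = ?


|z - z0| = r is a circle with center z0 and radius r.
Center = (6, 3), radius = 8

Circle with center (6, 3) and radius 8


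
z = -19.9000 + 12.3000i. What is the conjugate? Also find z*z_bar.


z_bar = -19.9000 - 12.3000i
z*z_bar = (-19.9)^2 + 12.3^2 = 396.01 + 151.29 = 547.3

z_bar = -19.9000 - 12.3000i, z*z_bar = 547.3


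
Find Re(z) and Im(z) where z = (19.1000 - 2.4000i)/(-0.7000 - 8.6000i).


Multiply by conjugate: (19.1000 - 2.4000i)(-0.7000 + 8.6000i) / ((-0.7)^2 + (-8.6)^2)
Numerator real = 19.1*(-0.7) - (2.4)*(-8.6) = 7.27
Numerator imag = -2.4*(-0.7) - 19.1*(-8.6) = 165.94
Denominator = 74.45
Re(z) = 7.27/74.45 = 0.0976
Im(z) = 165.94/74.45 = 2.2289

Re(z) = 0.0976, Im(z) = 2.2289


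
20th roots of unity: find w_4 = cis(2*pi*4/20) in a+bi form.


Angle = 360*4/20 = 72°
a = cos(72°) = 0.3090
b = sin(72°) = 0.9511

0.3090 + 0.9511i


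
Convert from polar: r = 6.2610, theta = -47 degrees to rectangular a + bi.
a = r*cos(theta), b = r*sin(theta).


a = 6.2610*cos(-47°) = 6.2610*0.682 = 4.2700
b = 6.2610*sin(-47°) = 6.2610*(-0.73135) = -4.5790

4.2700 - 4.5790i


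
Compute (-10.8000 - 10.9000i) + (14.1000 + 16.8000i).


Real: -10.8 + 14.1 = 3.3
Imag: -10.9 + 16.8 = 5.9

3.3000 + 5.9000i


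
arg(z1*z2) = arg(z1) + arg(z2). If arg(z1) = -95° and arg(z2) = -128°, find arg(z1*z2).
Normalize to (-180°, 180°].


arg(z1*z2) = -95° - 128° = -223°
Normalized to (-180°, 180°]: 137°

137°


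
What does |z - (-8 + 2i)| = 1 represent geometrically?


|z - z0| = r is a circle with center z0 and radius r.
Center = (-8, 2), radius = 1

Circle with center (-8, 2) and radius 1


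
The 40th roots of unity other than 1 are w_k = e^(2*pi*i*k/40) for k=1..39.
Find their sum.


With w = e^(2*pi*i/40), all 40 of the 40th roots of unity w^0 = 1, w, ..., w^(39) sum to 0: 1 + w + ... + w^(39) = (1 - w^40)/(1 - w) = 0 since w^40 = 1, w ≠ 1.
Removing the root 1: w + w^2 + ... + w^(39) = 0 - 1 = -1

Sum = -1


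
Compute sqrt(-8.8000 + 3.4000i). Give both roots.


|z| = sqrt(77.44+11.56) = 9.4340
sqrt((|z|+a)/2) = sqrt((9.4340+(-8.8))/2) = sqrt(0.3170) = 0.5630
sqrt((|z|-a)/2) = sqrt((9.4340-(-8.8))/2) = sqrt(9.1170) = 3.0194

±(0.5630 + 3.0194i) i.e. 0.5630 + 3.0194i and -0.5630 - 3.0194i


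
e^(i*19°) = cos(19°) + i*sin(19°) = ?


cos(19°) = 0.9455
sin(19°) = 0.3256

e^(i*19°) = 0.9455 + 0.3256i


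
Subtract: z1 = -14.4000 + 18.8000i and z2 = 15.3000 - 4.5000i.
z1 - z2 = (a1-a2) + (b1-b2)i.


Real: -14.4 - 15.3 = -29.7
Imag: 18.8 + 4.5 = 23.3

-29.7000 + 23.3000i


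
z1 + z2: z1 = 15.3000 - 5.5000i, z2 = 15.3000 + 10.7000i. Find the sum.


Real: 15.3 + 15.3 = 30.6
Imag: -5.5 + 10.7 = 5.2

30.6000 + 5.2000i


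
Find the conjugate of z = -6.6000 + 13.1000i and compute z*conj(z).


z_bar = -6.6000 - 13.1000i
z*z_bar = (-6.6)^2 + 13.1^2 = 43.56 + 171.61 = 215.17

z_bar = -6.6000 - 13.1000i, z*z_bar = 215.17


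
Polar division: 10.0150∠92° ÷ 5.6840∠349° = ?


r = 10.0150 / 5.6840 = 1.7620
theta = 92° - 349° = -257° = 103° (mod 360)

1.7620 cis(103°)


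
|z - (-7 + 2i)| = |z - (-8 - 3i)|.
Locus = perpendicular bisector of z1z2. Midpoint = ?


Equal distances means the locus is the perpendicular bisector of z1 and z2.
Midpoint = ((-7+(-8))/2, (2+(-3))/2) = (-7.5000, -0.5000)

Perpendicular bisector through (-7.5000, -0.5000)


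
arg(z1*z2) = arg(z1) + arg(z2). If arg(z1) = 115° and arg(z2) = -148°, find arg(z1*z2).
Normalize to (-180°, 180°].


arg(z1*z2) = 115° - 148° = -33°
Normalized to (-180°, 180°]: -33°

-33°


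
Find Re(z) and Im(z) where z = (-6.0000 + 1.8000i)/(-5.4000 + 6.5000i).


Multiply by conjugate: (-6.0000 + 1.8000i)(-5.4000 - 6.5000i) / ((-5.4)^2 + 6.5^2)
Numerator real = -6*(-5.4) + 1.8*6.5 = 44.1
Numerator imag = 1.8*(-5.4) - (-6)*6.5 = 29.28
Denominator = 71.41
Re(z) = 44.1/71.41 = 0.6176
Im(z) = 29.28/71.41 = 0.4100

Re(z) = 0.6176, Im(z) = 0.4100


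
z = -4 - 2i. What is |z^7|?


|z| = sqrt(16+4) = sqrt(20) = 4.4721
|z^7| = |z|^7 = (sqrt(20))^7 = 20^3 * sqrt(20) = 8000*sqrt(20)

|z^7| = 8000*sqrt(20) ≈ 35777.0876


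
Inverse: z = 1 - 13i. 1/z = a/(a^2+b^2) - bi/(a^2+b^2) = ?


|z|^2 = 1+169 = 170
1/z = (1 + 13i)/170

1/z = 0.0059 + 0.0765i


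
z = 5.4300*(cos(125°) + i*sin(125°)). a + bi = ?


a = 5.4300*cos(125°) = 5.4300*(-0.57358) = -3.1145
b = 5.4300*sin(125°) = 5.4300*0.81915 = 4.4480

-3.1145 + 4.4480i


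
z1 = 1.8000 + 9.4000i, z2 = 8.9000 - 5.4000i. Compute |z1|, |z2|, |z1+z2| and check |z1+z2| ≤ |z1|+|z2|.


|z1| = sqrt(1.8^2 + 9.4^2) = sqrt(91.6) = 9.5708
|z2| = sqrt(8.9^2 + (-5.4)^2) = sqrt(108.37) = 10.4101
z1+z2 = 10.7000 + 4.0000i
|z1+z2| = sqrt(130.49) = 11.4232
|z1|+|z2| = 9.5708 + 10.4101 = 19.9809

|z1+z2| = 11.4232 ≤ |z1|+|z2| = 19.9809 (verified)


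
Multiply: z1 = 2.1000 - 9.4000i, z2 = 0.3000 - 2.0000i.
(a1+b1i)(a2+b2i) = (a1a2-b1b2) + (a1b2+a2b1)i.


Real = 2.1*0.3 - (-9.4)*(-2) = 0.63 - 18.8 = -18.17
Imag = 2.1*(-2) + 0.3*(-9.4) = -4.2 - (2.82) = -7.02

-18.1700 - 7.0200i


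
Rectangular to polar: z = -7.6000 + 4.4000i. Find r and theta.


r = sqrt(57.76+19.36) = sqrt(77.12) = 8.7818
theta = atan2(4.4, -7.6) = 149.9314 degrees

r = 8.7818, theta = 149.9314 degrees


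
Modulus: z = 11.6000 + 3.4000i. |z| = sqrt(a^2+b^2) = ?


|z| = sqrt(11.6^2 + 3.4^2) = sqrt(134.56 + 11.56) = sqrt(146.12) = 12.0880

|z| = 12.0880


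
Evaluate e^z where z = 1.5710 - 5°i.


e^1.5710 = 4.81146
cos(-5°) = 0.99619
sin(-5°) = -0.087156
Real = 4.81146*0.99619 = 4.7931
Imag = 4.81146*(-0.087156) = -0.4193

4.7931 - 0.4193i


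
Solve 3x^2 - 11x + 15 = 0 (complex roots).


disc = (-11)^2 - 4*3*15 = 121 - 180 = -59
sqrt(|disc|) = sqrt(59) = 7.6811
Real part = 11/(2*3) = 1.8333
Imag part = 7.6811/(2*3) = 1.2802

1.8333 ± 1.2802i


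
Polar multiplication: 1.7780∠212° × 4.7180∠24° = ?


r = 1.7780 * 4.7180 = 8.3886
theta = 212° + 24° = 236° = 236° (mod 360)

8.3886 cis(236°)


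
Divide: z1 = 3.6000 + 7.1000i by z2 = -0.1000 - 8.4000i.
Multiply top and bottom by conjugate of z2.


Conjugate of z2 = -0.1000 + 8.4000i
Numerator: (3.6000 + 7.1000i)(-0.1000 + 8.4000i) = -60.0000 + 29.5300i
Denominator: (-0.1)^2 + (-8.4)^2 = 70.57
Result = (-60.0000 + 29.5300i)/70.57

-0.8502 + 0.4184i


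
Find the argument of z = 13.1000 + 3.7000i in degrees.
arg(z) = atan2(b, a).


Re = 13.1, Im = 3.7
arg = atan2(3.7, 13.1) = 15.7719 degrees

arg(z) = 15.7719 degrees


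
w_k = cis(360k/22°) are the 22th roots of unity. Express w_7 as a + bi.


Angle = 360*7/22 = 114.5455°
a = cos(114.5455°) = -0.4154
b = sin(114.5455°) = 0.9096

-0.4154 + 0.9096i


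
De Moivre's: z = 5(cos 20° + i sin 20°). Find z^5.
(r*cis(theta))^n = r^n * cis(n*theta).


r^5 = 5^5 = 3125
n*theta = 5*20° = 100° = 100° (mod 360)
a = 3125*cos(100°) = -542.6506
b = 3125*sin(100°) = 3077.5242

3125 cis(100°) = -542.6506 + 3077.5242i


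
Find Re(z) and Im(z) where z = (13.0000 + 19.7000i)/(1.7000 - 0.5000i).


Multiply by conjugate: (13.0000 + 19.7000i)(1.7000 + 0.5000i) / (1.7^2 + (-0.5)^2)
Numerator real = 13*1.7 + 19.7*(-0.5) = 12.25
Numerator imag = 19.7*1.7 - 13*(-0.5) = 39.99
Denominator = 3.14
Re(z) = 12.25/3.14 = 3.9013
Im(z) = 39.99/3.14 = 12.7357

Re(z) = 3.9013, Im(z) = 12.7357


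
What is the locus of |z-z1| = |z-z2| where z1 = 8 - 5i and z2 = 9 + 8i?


Equal distances means the locus is the perpendicular bisector of z1 and z2.
Midpoint = ((8+9)/2, (-5+8)/2) = (8.5000, 1.5000)

Perpendicular bisector through (8.5000, 1.5000)


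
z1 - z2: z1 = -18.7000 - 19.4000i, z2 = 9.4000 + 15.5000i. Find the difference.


Real: -18.7 - 9.4 = -28.1
Imag: -19.4 - 15.5 = -34.9

-28.1000 - 34.9000i


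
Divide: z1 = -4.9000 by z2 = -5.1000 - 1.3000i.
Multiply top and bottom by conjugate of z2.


Conjugate of z2 = -5.1000 + 1.3000i
Numerator: (-4.9000)(-5.1000 + 1.3000i) = 24.9900 - 6.3700i
Denominator: (-5.1)^2 + (-1.3)^2 = 27.7
Result = (24.9900 - 6.3700i)/27.7

0.9022 - 0.2300i


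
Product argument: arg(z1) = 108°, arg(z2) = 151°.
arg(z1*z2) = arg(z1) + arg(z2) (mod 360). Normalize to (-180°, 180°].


arg(z1*z2) = 108° + 151° = 259°
Normalized to (-180°, 180°]: -101°

-101°


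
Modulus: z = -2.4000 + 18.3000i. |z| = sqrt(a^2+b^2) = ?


|z| = sqrt((-2.4)^2 + 18.3^2) = sqrt(5.76 + 334.89) = sqrt(340.65) = 18.4567

|z| = 18.4567


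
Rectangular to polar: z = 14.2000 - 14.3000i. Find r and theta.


r = sqrt(201.64+204.49) = sqrt(406.13) = 20.1527
theta = atan2(-14.3, 14.2) = -45.2010 degrees

r = 20.1527, theta = -45.2010 degrees


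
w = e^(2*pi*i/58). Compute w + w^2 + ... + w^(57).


With w = e^(2*pi*i/58), all 58 of the 58th roots of unity w^0 = 1, w, ..., w^(57) sum to 0: 1 + w + ... + w^(57) = (1 - w^58)/(1 - w) = 0 since w^58 = 1, w ≠ 1.
Removing the root 1: w + w^2 + ... + w^(57) = 0 - 1 = -1

Sum = -1


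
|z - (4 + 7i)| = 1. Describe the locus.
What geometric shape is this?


|z - z0| = r is a circle with center z0 and radius r.
Center = (4, 7), radius = 1

Circle with center (4, 7) and radius 1


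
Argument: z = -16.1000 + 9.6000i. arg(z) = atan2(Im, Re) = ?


Re = -16.1, Im = 9.6
arg = atan2(9.6, -16.1) = 149.1935 degrees

arg(z) = 149.1935 degrees


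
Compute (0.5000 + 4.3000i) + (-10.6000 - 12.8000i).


Real: 0.5 - 10.6 = -10.1
Imag: 4.3 - 12.8 = -8.5

-10.1000 - 8.5000i


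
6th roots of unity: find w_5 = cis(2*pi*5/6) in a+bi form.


Angle = 360*5/6 = 300°
a = cos(300°) = 0.5000
b = sin(300°) = -0.8660

0.5000 - 0.8660i


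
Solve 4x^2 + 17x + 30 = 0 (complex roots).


disc = 17^2 - 4*4*30 = 289 - 480 = -191
sqrt(|disc|) = sqrt(191) = 13.8203
Real part = -17/(2*4) = -2.1250
Imag part = 13.8203/(2*4) = 1.7275

-2.1250 ± 1.7275i


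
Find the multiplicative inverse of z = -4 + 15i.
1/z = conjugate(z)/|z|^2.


|z|^2 = 16+225 = 241
1/z = (-4 - 15i)/241

1/z = -0.0166 - 0.0622i


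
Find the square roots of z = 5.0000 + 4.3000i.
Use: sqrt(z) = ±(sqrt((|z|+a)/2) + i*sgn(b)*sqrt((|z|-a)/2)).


|z| = sqrt(25+18.49) = 6.5947
sqrt((|z|+a)/2) = sqrt((6.5947+5)/2) = sqrt(5.7973) = 2.4078
sqrt((|z|-a)/2) = sqrt((6.5947-5)/2) = sqrt(0.7973) = 0.8929

±(2.4078 + 0.8929i) i.e. 2.4078 + 0.8929i and -2.4078 - 0.8929i


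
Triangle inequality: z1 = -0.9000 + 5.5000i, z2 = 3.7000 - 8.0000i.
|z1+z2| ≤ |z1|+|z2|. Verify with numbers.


|z1| = sqrt((-0.9)^2 + 5.5^2) = sqrt(31.06) = 5.5731
|z2| = sqrt(3.7^2 + (-8)^2) = sqrt(77.69) = 8.8142
z1+z2 = 2.8000 - 2.5000i
|z1+z2| = sqrt(14.09) = 3.7537
|z1|+|z2| = 5.5731 + 8.8142 = 14.3873

|z1+z2| = 3.7537 ≤ |z1|+|z2| = 14.3873 (verified)


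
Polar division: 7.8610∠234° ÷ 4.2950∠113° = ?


r = 7.8610 / 4.2950 = 1.8303
theta = 234° - 113° = 121° = 121° (mod 360)

1.8303 cis(121°)


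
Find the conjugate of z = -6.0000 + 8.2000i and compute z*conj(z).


z_bar = -6.0000 - 8.2000i
z*z_bar = (-6)^2 + 8.2^2 = 36 + 67.24 = 103.24

z_bar = -6.0000 - 8.2000i, z*z_bar = 103.24


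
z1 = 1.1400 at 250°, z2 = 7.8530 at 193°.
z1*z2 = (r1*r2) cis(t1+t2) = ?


r = 1.1400 * 7.8530 = 8.9524
theta = 250° + 193° = 443° = 83° (mod 360)

8.9524 cis(83°)


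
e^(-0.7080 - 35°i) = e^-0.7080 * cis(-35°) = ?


e^-0.7080 = 0.4926
cos(-35°) = 0.8192
sin(-35°) = -0.5736
Real = 0.4926*0.8192 = 0.4035
Imag = 0.4926*(-0.5736) = -0.2826

0.4035 - 0.2826i


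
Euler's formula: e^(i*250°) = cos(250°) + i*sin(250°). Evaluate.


cos(250°) = -0.3420
sin(250°) = -0.9397

e^(i*250°) = -0.3420 - 0.9397i


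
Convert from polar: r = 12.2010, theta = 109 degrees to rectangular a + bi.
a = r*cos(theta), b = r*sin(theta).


a = 12.2010*cos(109°) = 12.2010*(-0.32557) = -3.9723
b = 12.2010*sin(109°) = 12.2010*0.94552 = 11.5363

-3.9723 + 11.5363i


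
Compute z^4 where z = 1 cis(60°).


r^4 = 1^4 = 1
n*theta = 4*60° = 240° = 240° (mod 360)
a = 1*cos(240°) = -0.5000
b = 1*sin(240°) = -0.8660

1 cis(240°) = -0.5000 - 0.8660i
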